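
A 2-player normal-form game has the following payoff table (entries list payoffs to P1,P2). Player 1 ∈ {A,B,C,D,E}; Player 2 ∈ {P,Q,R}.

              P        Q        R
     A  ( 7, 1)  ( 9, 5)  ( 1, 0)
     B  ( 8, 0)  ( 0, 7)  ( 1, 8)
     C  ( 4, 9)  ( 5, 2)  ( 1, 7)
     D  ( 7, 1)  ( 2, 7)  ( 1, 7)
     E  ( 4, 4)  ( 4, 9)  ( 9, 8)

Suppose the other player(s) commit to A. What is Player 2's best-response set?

u_2(P vs A) = 1
u_2(Q vs A) = 5
u_2(R vs A) = 0
max payoff 5 at {Q}

BR_2 = {Q}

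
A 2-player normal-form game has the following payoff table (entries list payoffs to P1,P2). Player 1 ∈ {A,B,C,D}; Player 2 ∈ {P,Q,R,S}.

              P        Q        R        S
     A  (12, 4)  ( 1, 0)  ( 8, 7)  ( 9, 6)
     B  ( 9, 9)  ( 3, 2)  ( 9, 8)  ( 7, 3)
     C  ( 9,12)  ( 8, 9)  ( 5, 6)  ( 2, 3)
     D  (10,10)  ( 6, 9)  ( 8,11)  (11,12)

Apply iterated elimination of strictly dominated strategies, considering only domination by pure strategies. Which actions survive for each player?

P2 drop Q (P beats it: A:4>0 B:9>2 C:12>9 D:10>9)
P1 drop C (A beats it: P:12>9 R:8>5 S:9>2)
P1→{A,B,D} P2→{P,R,S}

Remaining: P1:{A,B,D} P2:{P,R,S}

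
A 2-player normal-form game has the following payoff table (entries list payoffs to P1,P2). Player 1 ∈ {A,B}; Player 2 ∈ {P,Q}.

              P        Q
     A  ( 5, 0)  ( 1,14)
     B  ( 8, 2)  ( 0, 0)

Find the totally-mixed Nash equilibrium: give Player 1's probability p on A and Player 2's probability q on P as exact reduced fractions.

P1 indiff ⇒ q·5+(1-q)·1 = q·8+(1-q)·0 ⇒ q(-3) = (1-q)(-1) ⇒ q = 1/4
P2 indiff ⇒ p·0+(1-p)·2 = p·14+(1-p)·0 ⇒ p(-14) = (1-p)(-2) ⇒ p = 1/8

p=1/8, q=1/4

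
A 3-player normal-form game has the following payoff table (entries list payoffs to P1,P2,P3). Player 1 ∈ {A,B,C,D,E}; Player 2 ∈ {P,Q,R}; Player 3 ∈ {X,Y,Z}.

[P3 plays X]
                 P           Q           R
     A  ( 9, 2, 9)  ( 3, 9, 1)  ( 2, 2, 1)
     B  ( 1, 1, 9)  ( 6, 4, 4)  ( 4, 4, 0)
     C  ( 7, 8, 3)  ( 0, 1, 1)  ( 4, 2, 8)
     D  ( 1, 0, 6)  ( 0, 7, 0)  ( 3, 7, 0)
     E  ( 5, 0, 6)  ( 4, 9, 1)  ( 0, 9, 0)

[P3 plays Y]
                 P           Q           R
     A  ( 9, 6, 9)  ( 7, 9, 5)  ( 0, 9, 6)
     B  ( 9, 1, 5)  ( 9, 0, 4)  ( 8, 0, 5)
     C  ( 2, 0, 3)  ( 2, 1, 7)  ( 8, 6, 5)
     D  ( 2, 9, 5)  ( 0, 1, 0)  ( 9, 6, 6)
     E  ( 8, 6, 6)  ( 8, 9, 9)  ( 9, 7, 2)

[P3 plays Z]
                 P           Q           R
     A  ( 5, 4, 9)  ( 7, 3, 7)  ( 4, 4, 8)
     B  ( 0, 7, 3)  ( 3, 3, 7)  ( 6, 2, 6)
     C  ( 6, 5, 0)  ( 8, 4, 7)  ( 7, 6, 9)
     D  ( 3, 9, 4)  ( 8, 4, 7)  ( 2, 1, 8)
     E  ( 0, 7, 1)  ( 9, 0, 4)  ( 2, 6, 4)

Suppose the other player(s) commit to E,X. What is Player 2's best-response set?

P2 best: {Q,R}

u_2(P vs E,X) = 0
u_2(Q vs E,X) = 9
u_2(R vs E,X) = 9
max payoff 9 at {Q,R}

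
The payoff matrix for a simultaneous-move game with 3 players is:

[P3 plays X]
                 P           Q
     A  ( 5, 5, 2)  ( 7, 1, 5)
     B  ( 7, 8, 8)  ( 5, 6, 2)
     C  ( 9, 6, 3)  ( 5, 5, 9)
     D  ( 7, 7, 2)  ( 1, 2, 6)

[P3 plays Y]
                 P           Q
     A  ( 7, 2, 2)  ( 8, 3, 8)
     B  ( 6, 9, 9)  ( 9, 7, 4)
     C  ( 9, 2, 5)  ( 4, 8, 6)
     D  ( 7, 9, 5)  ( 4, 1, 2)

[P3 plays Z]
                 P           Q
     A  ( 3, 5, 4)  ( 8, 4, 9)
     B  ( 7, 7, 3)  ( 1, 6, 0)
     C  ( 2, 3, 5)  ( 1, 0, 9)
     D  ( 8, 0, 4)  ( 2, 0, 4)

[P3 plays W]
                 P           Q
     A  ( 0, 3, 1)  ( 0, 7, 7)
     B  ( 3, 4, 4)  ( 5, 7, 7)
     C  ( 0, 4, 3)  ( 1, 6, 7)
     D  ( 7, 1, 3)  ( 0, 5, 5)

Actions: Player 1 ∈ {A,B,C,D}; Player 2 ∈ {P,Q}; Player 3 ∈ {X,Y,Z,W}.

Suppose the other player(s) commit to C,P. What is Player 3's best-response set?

BR_3 = {Y,Z}

u_3(X vs C,P) = 3
u_3(Y vs C,P) = 5
u_3(Z vs C,P) = 5
u_3(W vs C,P) = 3
max payoff 5 at {Y,Z}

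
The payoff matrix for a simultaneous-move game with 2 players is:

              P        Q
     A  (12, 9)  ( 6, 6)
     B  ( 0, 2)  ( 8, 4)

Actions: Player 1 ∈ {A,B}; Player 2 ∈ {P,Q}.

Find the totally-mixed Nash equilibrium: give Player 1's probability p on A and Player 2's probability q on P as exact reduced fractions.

P1 indiff ⇒ q·12+(1-q)·6 = q·0+(1-q)·8 ⇒ q(12) = (1-q)(2) ⇒ q = 1/7
P2 indiff ⇒ p·9+(1-p)·2 = p·6+(1-p)·4 ⇒ p(3) = (1-p)(2) ⇒ p = 2/5

(p,q) = (2/5, 1/7)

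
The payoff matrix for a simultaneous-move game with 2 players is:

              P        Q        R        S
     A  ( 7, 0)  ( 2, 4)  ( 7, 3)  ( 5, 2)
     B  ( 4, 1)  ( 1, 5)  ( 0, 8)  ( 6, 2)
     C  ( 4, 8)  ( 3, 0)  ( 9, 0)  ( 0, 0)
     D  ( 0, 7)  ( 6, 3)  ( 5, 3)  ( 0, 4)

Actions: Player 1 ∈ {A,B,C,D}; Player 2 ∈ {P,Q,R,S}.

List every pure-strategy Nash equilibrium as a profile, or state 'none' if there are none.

PSNE: ∅

(A,P): not NE [P2→Q gives 4>0]
(A,Q): not NE [P1→D gives 6>2]
(A,R): not NE [P1→C gives 9>7; P2→Q gives 4>3]
(A,S): not NE [P1→B gives 6>5; P2→Q gives 4>2]
(B,P): not NE [P1→A gives 7>4; P2→R gives 8>1]
(B,Q): not NE [P1→D gives 6>1; P2→R gives 8>5]
(B,R): not NE [P1→C gives 9>0]
(B,S): not NE [P2→R gives 8>2]
(C,P): not NE [P1→A gives 7>4]
(C,Q): not NE [P1→D gives 6>3; P2→P gives 8>0]
(C,R): not NE [P2→P gives 8>0]
(C,S): not NE [P1→B gives 6>0; P2→P gives 8>0]
(D,P): not NE [P1→A gives 7>0]
(D,Q): not NE [P2→P gives 7>3]
(D,R): not NE [P1→C gives 9>5; P2→P gives 7>3]
(D,S): not NE [P1→B gives 6>0; P2→P gives 7>4]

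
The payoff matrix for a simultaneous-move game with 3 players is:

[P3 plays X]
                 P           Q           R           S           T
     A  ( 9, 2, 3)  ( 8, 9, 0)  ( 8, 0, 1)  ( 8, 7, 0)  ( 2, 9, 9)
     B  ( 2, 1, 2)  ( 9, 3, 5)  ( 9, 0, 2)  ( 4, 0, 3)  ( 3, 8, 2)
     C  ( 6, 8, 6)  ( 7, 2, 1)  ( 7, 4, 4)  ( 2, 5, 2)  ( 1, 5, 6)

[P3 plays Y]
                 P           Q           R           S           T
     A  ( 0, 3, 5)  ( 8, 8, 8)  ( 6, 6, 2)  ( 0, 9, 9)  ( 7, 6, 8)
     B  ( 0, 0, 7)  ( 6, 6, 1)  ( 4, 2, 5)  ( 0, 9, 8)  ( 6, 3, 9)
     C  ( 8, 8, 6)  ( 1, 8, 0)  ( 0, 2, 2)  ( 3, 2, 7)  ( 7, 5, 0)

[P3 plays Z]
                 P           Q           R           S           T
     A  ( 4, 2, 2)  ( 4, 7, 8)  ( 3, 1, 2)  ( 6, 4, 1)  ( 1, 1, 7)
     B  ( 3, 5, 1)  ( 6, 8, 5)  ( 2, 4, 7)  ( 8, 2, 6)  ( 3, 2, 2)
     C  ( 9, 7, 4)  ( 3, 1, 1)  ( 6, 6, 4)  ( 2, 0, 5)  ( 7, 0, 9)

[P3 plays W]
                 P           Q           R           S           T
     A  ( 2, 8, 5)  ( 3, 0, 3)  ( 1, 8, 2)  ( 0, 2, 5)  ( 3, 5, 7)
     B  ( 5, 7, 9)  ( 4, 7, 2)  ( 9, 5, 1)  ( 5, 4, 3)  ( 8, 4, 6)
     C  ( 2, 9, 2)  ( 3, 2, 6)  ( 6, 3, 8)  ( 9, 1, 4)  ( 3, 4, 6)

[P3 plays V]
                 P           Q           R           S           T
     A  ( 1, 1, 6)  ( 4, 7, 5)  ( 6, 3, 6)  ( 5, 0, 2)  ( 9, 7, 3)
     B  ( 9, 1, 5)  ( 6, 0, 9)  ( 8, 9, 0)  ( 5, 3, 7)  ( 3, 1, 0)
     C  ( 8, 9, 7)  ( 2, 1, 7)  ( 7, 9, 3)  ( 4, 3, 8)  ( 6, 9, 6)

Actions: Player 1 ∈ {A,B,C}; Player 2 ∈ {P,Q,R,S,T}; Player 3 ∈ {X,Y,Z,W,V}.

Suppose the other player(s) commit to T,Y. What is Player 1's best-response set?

BR_1 = {A,C}

u_1(A vs T,Y) = 7
u_1(B vs T,Y) = 6
u_1(C vs T,Y) = 7
max payoff 7 at {A,C}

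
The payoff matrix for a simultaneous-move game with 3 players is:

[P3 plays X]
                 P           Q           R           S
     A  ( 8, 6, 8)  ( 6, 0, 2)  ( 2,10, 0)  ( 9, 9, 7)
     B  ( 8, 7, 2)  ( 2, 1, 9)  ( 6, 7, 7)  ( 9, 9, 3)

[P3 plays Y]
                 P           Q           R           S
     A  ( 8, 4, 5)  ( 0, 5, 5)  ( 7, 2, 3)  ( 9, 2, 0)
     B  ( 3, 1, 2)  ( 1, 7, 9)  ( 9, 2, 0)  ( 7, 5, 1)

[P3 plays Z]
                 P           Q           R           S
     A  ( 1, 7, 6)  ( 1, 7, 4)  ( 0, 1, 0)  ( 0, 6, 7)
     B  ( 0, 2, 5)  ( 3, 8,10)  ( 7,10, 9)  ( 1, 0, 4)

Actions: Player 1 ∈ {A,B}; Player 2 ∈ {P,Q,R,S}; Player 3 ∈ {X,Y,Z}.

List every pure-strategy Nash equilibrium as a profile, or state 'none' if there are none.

(A,P,X): not NE [P2→R gives 10>6]
(A,P,Y): not NE [P2→Q gives 5>4; P3→X gives 8>5]
(A,P,Z): not NE [P3→X gives 8>6]
(A,Q,X): not NE [P2→R gives 10>0; P3→Y gives 5>2]
(A,Q,Y): not NE [P1→B gives 1>0]
(A,Q,Z): not NE [P1→B gives 3>1; P3→Y gives 5>4]
(A,R,X): not NE [P1→B gives 6>2; P3→Y gives 3>0]
(A,R,Y): not NE [P1→B gives 9>7; P2→Q gives 5>2]
(A,R,Z): not NE [P1→B gives 7>0; P2→Q gives 7>1; P3→Y gives 3>0]
(A,S,X): not NE [P2→R gives 10>9]
(A,S,Y): not NE [P2→Q gives 5>2; P3→Z gives 7>0]
(A,S,Z): not NE [P1→B gives 1>0; P2→Q gives 7>6]
(B,P,X): not NE [P2→S gives 9>7; P3→Z gives 5>2]
(B,P,Y): not NE [P1→A gives 8>3; P2→Q gives 7>1; P3→Z gives 5>2]
(B,P,Z): not NE [P1→A gives 1>0; P2→R gives 10>2]
(B,Q,X): not NE [P1→A gives 6>2; P2→S gives 9>1; P3→Z gives 10>9]
(B,Q,Y): not NE [P3→Z gives 10>9]
(B,Q,Z): not NE [P2→R gives 10>8]
(B,R,X): not NE [P2→S gives 9>7; P3→Z gives 9>7]
(B,R,Y): not NE [P2→Q gives 7>2; P3→Z gives 9>0]
(B,R,Z): NE
(B,S,X): not NE [P3→Z gives 4>3]
(B,S,Y): not NE [P1→A gives 9>7; P2→Q gives 7>5; P3→Z gives 4>1]
(B,S,Z): not NE [P2→R gives 10>0]

PSNE = {(B,R,Z)}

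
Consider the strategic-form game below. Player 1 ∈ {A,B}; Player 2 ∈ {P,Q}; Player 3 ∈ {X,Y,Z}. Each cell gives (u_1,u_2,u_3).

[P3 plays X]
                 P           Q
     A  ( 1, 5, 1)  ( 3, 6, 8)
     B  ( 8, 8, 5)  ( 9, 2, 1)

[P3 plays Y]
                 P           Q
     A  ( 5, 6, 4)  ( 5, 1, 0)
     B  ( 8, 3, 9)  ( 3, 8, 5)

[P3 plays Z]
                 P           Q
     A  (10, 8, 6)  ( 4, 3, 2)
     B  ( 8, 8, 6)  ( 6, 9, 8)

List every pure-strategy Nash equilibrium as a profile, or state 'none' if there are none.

PSNE = {(A,P,Z), (B,Q,Z)}

(A,P,X): not NE [P1→B gives 8>1; P2→Q gives 6>5; P3→Z gives 6>1]
(A,P,Y): not NE [P1→B gives 8>5; P3→Z gives 6>4]
(A,P,Z): NE
(A,Q,X): not NE [P1→B gives 9>3]
(A,Q,Y): not NE [P2→P gives 6>1; P3→X gives 8>0]
(A,Q,Z): not NE [P1→B gives 6>4; P2→P gives 8>3; P3→X gives 8>2]
(B,P,X): not NE [P3→Y gives 9>5]
(B,P,Y): not NE [P2→Q gives 8>3]
(B,P,Z): not NE [P1→A gives 10>8; P2→Q gives 9>8; P3→Y gives 9>6]
(B,Q,X): not NE [P2→P gives 8>2; P3→Z gives 8>1]
(B,Q,Y): not NE [P1→A gives 5>3; P3→Z gives 8>5]
(B,Q,Z): NE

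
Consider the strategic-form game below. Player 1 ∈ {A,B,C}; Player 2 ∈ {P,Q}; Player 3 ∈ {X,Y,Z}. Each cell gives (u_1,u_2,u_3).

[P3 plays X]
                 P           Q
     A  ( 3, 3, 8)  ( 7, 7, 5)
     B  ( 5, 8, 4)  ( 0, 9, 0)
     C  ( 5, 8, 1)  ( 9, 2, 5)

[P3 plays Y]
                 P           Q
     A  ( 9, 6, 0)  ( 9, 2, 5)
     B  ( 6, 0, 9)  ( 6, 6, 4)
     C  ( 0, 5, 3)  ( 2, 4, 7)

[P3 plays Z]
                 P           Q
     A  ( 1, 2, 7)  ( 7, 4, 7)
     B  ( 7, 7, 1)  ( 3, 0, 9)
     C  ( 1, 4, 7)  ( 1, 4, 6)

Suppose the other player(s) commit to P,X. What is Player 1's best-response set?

argmax u_1 = {B,C}

u_1(A vs P,X) = 3
u_1(B vs P,X) = 5
u_1(C vs P,X) = 5
max payoff 5 at {B,C}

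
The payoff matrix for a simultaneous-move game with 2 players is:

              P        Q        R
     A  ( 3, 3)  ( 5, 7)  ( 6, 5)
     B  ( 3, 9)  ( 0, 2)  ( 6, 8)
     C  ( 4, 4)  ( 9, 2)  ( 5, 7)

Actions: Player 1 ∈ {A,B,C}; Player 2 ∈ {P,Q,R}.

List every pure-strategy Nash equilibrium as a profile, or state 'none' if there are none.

(A,P): not NE [P1→C gives 4>3; P2→Q gives 7>3]
(A,Q): not NE [P1→C gives 9>5]
(A,R): not NE [P2→Q gives 7>5]
(B,P): not NE [P1→C gives 4>3]
(B,Q): not NE [P1→C gives 9>0; P2→P gives 9>2]
(B,R): not NE [P2→P gives 9>8]
(C,P): not NE [P2→R gives 7>4]
(C,Q): not NE [P2→R gives 7>2]
(C,R): not NE [P1→B gives 6>5]

No pure NE.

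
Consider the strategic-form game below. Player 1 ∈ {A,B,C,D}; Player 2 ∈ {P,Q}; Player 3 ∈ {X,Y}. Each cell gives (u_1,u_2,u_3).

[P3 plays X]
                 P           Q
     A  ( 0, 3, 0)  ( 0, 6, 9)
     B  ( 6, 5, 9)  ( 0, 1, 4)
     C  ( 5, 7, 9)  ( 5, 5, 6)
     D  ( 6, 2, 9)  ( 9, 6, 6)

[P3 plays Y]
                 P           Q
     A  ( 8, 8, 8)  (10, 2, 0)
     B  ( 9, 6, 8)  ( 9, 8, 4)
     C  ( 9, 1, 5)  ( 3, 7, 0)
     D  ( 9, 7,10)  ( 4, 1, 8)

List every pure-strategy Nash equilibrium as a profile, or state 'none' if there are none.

PSNE = {(B,P,X), (D,P,Y)}

(A,P,X): not NE [P1→D gives 6>0; P2→Q gives 6>3; P3→Y gives 8>0]
(A,P,Y): not NE [P1→D gives 9>8]
(A,Q,X): not NE [P1→D gives 9>0]
(A,Q,Y): not NE [P2→P gives 8>2; P3→X gives 9>0]
(B,P,X): NE
(B,P,Y): not NE [P2→Q gives 8>6; P3→X gives 9>8]
(B,Q,X): not NE [P1→D gives 9>0; P2→P gives 5>1]
(B,Q,Y): not NE [P1→A gives 10>9]
(C,P,X): not NE [P1→D gives 6>5]
(C,P,Y): not NE [P2→Q gives 7>1; P3→X gives 9>5]
(C,Q,X): not NE [P1→D gives 9>5; P2→P gives 7>5]
(C,Q,Y): not NE [P1→A gives 10>3; P3→X gives 6>0]
(D,P,X): not NE [P2→Q gives 6>2; P3→Y gives 10>9]
(D,P,Y): NE
(D,Q,X): not NE [P3→Y gives 8>6]
(D,Q,Y): not NE [P1→A gives 10>4; P2→P gives 7>1]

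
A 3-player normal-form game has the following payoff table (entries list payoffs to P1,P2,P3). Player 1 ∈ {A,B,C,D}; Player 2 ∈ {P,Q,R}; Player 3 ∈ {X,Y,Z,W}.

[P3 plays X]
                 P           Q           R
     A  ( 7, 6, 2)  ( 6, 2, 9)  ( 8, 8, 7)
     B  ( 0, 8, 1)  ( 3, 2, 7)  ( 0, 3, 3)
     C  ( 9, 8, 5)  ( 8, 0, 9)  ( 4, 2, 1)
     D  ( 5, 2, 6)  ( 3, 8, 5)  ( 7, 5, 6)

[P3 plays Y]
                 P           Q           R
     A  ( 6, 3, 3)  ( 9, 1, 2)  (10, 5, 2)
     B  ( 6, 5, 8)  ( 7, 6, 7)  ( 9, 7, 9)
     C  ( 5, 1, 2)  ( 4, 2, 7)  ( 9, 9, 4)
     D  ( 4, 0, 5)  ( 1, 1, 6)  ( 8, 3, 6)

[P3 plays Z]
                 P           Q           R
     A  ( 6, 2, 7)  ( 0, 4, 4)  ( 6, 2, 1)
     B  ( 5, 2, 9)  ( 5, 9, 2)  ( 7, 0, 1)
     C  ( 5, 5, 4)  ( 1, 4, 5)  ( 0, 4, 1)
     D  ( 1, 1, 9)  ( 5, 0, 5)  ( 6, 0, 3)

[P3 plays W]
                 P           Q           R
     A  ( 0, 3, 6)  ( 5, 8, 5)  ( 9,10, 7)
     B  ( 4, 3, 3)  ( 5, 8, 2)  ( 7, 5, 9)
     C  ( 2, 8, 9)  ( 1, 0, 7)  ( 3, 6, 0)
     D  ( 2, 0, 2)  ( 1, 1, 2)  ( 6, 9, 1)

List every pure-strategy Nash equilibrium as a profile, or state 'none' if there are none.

Nash profiles: (A,R,X), (A,R,W)

(A,P,X): not NE [P1→C gives 9>7; P2→R gives 8>6; P3→Z gives 7>2]
(A,P,Y): not NE [P2→R gives 5>3; P3→Z gives 7>3]
(A,P,Z): not NE [P2→Q gives 4>2]
(A,P,W): not NE [P1→B gives 4>0; P2→R gives 10>3; P3→Z gives 7>6]
(A,Q,X): not NE [P1→C gives 8>6; P2→R gives 8>2]
(A,Q,Y): not NE [P2→R gives 5>1; P3→X gives 9>2]
(A,Q,Z): not NE [P1→D gives 5>0; P3→X gives 9>4]
(A,Q,W): not NE [P2→R gives 10>8; P3→X gives 9>5]
(A,R,X): NE
(A,R,Y): not NE [P3→W gives 7>2]
(A,R,Z): not NE [P1→B gives 7>6; P2→Q gives 4>2; P3→W gives 7>1]
(A,R,W): NE
(B,P,X): not NE [P1→C gives 9>0; P3→Z gives 9>1]
(B,P,Y): not NE [P2→R gives 7>5; P3→Z gives 9>8]
(B,P,Z): not NE [P1→A gives 6>5; P2→Q gives 9>2]
(B,P,W): not NE [P2→Q gives 8>3; P3→Z gives 9>3]
(B,Q,X): not NE [P1→C gives 8>3; P2→P gives 8>2]
(B,Q,Y): not NE [P1→A gives 9>7; P2→R gives 7>6]
(B,Q,Z): not NE [P3→Y gives 7>2]
(B,Q,W): not NE [P3→Y gives 7>2]
(B,R,X): not NE [P1→A gives 8>0; P2→P gives 8>3; P3→W gives 9>3]
(B,R,Y): not NE [P1→A gives 10>9]
(B,R,Z): not NE [P2→Q gives 9>0; P3→W gives 9>1]
(B,R,W): not NE [P1→A gives 9>7; P2→Q gives 8>5]
(C,P,X): not NE [P3→W gives 9>5]
(C,P,Y): not NE [P1→B gives 6>5; P2→R gives 9>1; P3→W gives 9>2]
(C,P,Z): not NE [P1→A gives 6>5; P3→W gives 9>4]
(C,P,W): not NE [P1→B gives 4>2]
(C,Q,X): not NE [P2→P gives 8>0]
(C,Q,Y): not NE [P1→A gives 9>4; P2→R gives 9>2; P3→X gives 9>7]
(C,Q,Z): not NE [P1→D gives 5>1; P2→P gives 5>4; P3→X gives 9>5]
(C,Q,W): not NE [P1→B gives 5>1; P2→P gives 8>0; P3→X gives 9>7]
(C,R,X): not NE [P1→A gives 8>4; P2→P gives 8>2; P3→Y gives 4>1]
(C,R,Y): not NE [P1→A gives 10>9]
(C,R,Z): not NE [P1→B gives 7>0; P2→P gives 5>4; P3→Y gives 4>1]
(C,R,W): not NE [P1→A gives 9>3; P2→P gives 8>6; P3→Y gives 4>0]
(D,P,X): not NE [P1→C gives 9>5; P2→Q gives 8>2; P3→Z gives 9>6]
(D,P,Y): not NE [P1→B gives 6>4; P2→R gives 3>0; P3→Z gives 9>5]
(D,P,Z): not NE [P1→A gives 6>1]
(D,P,W): not NE [P1→B gives 4>2; P2→R gives 9>0; P3→Z gives 9>2]
(D,Q,X): not NE [P1→C gives 8>3; P3→Y gives 6>5]
(D,Q,Y): not NE [P1→A gives 9>1; P2→R gives 3>1]
(D,Q,Z): not NE [P2→P gives 1>0; P3→Y gives 6>5]
(D,Q,W): not NE [P1→B gives 5>1; P2→R gives 9>1; P3→Y gives 6>2]
(D,R,X): not NE [P1→A gives 8>7; P2→Q gives 8>5]
(D,R,Y): not NE [P1→A gives 10>8]
(D,R,Z): not NE [P1→B gives 7>6; P2→P gives 1>0; P3→Y gives 6>3]
(D,R,W): not NE [P1→A gives 9>6; P3→Y gives 6>1]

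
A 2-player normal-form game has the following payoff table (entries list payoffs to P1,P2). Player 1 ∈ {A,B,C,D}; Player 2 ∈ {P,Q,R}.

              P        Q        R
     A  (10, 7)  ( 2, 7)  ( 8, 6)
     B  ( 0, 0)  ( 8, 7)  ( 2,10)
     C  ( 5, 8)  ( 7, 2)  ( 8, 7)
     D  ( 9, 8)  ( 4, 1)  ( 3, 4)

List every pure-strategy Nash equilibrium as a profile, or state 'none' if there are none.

(A,P): NE
(A,Q): not NE [P1→B gives 8>2]
(A,R): not NE [P2→Q gives 7>6]
(B,P): not NE [P1→A gives 10>0; P2→R gives 10>0]
(B,Q): not NE [P2→R gives 10>7]
(B,R): not NE [P1→C gives 8>2]
(C,P): not NE [P1→A gives 10>5]
(C,Q): not NE [P1→B gives 8>7; P2→P gives 8>2]
(C,R): not NE [P2→P gives 8>7]
(D,P): not NE [P1→A gives 10>9]
(D,Q): not NE [P1→B gives 8>4; P2→P gives 8>1]
(D,R): not NE [P1→C gives 8>3; P2→P gives 8>4]

PSNE = {(A,P)}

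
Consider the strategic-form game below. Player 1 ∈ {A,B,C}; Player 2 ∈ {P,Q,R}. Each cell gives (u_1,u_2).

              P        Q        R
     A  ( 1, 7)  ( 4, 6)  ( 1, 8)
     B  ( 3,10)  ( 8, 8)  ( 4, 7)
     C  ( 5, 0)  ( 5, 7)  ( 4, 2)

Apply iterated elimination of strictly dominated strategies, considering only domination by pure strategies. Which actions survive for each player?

IESDS → P1:{B,C} P2:{P,Q}

P1 drop A (B beats it: P:3>1 Q:8>4 R:4>1)
P2 drop R (Q beats it: B:8>7 C:7>2)
P1→{B,C} P2→{P,Q}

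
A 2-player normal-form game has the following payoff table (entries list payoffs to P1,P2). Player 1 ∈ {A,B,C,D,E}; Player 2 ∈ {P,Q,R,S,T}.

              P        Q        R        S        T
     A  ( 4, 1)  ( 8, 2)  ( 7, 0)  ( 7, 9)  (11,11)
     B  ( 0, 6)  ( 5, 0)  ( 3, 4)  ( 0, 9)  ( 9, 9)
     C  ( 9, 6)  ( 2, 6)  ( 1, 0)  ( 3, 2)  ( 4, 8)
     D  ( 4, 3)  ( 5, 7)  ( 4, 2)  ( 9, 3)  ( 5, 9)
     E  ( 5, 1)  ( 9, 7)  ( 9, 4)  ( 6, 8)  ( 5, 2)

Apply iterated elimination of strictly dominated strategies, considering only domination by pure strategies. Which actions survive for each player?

IESDS → P1:{A,D,E} P2:{Q,S,T}

P1 drop B (A beats it: P:4>0 Q:8>5 R:7>3 S:7>0 T:11>9)
P2 drop P (T beats it: A:11>1 C:8>6 D:9>3 E:2>1)
P1 drop C (A beats it: Q:8>2 R:7>1 S:7>3 T:11>4)
P2 drop R (Q beats it: A:2>0 D:7>2 E:7>4)
P1→{A,D,E} P2→{Q,S,T}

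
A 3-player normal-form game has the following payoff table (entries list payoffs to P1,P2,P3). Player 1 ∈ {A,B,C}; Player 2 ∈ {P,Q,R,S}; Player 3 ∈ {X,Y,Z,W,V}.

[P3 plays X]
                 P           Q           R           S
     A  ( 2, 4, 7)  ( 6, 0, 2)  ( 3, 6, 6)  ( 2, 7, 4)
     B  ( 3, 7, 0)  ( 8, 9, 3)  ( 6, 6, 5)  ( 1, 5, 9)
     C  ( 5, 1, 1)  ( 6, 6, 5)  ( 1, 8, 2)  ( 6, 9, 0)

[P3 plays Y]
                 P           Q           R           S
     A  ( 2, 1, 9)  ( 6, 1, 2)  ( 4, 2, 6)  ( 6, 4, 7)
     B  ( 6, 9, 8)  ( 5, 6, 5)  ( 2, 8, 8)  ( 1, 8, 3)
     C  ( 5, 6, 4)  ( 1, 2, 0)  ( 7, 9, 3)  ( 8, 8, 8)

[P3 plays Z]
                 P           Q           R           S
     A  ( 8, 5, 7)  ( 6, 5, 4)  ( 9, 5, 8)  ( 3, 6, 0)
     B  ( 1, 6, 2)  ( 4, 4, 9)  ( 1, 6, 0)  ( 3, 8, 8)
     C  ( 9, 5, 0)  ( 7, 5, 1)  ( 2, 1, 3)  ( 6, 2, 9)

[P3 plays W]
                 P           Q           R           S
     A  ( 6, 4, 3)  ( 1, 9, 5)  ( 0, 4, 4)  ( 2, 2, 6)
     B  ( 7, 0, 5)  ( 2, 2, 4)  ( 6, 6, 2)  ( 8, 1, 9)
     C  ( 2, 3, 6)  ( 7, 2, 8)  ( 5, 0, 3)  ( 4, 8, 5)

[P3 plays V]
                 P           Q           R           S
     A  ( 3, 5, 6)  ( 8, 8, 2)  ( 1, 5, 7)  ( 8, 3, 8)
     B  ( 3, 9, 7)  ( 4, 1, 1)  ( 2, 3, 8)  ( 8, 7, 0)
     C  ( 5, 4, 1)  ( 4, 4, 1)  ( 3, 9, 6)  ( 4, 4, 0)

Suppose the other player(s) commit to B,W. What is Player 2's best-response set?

BR_2 = {R}

u_2(P vs B,W) = 0
u_2(Q vs B,W) = 2
u_2(R vs B,W) = 6
u_2(S vs B,W) = 1
max payoff 6 at {R}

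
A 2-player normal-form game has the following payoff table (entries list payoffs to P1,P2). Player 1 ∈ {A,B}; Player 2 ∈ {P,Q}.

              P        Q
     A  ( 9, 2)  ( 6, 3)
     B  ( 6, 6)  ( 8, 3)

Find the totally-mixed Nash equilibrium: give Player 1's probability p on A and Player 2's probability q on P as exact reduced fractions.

(p,q) = (3/4, 2/5)

P1 indiff ⇒ q·9+(1-q)·6 = q·6+(1-q)·8 ⇒ q(3) = (1-q)(2) ⇒ q = 2/5
P2 indiff ⇒ p·2+(1-p)·6 = p·3+(1-p)·3 ⇒ p(-1) = (1-p)(-3) ⇒ p = 3/4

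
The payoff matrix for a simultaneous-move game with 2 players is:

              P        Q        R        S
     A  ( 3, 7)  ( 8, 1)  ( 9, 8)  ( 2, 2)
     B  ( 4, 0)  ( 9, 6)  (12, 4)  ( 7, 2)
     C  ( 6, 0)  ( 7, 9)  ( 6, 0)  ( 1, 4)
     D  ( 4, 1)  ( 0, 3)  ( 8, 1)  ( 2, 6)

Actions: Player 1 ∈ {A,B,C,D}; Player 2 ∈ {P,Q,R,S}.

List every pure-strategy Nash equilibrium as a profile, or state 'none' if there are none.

NE set: (B,Q)

(A,P): not NE [P1→C gives 6>3; P2→R gives 8>7]
(A,Q): not NE [P1→B gives 9>8; P2→R gives 8>1]
(A,R): not NE [P1→B gives 12>9]
(A,S): not NE [P1→B gives 7>2; P2→R gives 8>2]
(B,P): not NE [P1→C gives 6>4; P2→Q gives 6>0]
(B,Q): NE
(B,R): not NE [P2→Q gives 6>4]
(B,S): not NE [P2→Q gives 6>2]
(C,P): not NE [P2→Q gives 9>0]
(C,Q): not NE [P1→B gives 9>7]
(C,R): not NE [P1→B gives 12>6; P2→Q gives 9>0]
(C,S): not NE [P1→B gives 7>1; P2→Q gives 9>4]
(D,P): not NE [P1→C gives 6>4; P2→S gives 6>1]
(D,Q): not NE [P1→B gives 9>0; P2→S gives 6>3]
(D,R): not NE [P1→B gives 12>8; P2→S gives 6>1]
(D,S): not NE [P1→B gives 7>2]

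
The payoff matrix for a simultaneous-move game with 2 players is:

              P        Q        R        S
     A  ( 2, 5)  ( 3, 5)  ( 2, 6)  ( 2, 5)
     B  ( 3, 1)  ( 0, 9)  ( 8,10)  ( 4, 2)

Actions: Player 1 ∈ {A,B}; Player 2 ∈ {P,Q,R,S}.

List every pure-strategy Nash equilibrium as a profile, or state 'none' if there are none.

Nash profiles: (B,R)

(A,P): not NE [P1→B gives 3>2; P2→R gives 6>5]
(A,Q): not NE [P2→R gives 6>5]
(A,R): not NE [P1→B gives 8>2]
(A,S): not NE [P1→B gives 4>2; P2→R gives 6>5]
(B,P): not NE [P2→R gives 10>1]
(B,Q): not NE [P1→A gives 3>0; P2→R gives 10>9]
(B,R): NE
(B,S): not NE [P2→R gives 10>2]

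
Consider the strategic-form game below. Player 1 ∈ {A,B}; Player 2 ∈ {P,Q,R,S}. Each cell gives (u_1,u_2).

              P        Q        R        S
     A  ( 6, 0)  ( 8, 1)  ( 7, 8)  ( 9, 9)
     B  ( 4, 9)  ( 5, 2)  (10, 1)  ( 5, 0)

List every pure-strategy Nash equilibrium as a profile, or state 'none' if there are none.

(A,P): not NE [P2→S gives 9>0]
(A,Q): not NE [P2→S gives 9>1]
(A,R): not NE [P1→B gives 10>7; P2→S gives 9>8]
(A,S): NE
(B,P): not NE [P1→A gives 6>4]
(B,Q): not NE [P1→A gives 8>5; P2→P gives 9>2]
(B,R): not NE [P2→P gives 9>1]
(B,S): not NE [P1→A gives 9>5; P2→P gives 9>0]

Nash profiles: (A,S)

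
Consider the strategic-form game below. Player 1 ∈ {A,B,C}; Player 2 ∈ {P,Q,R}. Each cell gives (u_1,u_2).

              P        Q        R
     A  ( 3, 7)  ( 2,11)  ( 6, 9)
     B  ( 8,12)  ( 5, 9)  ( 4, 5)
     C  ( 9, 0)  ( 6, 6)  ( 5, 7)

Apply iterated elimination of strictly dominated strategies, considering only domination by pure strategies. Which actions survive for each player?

Survivors P1:{A,C} P2:{Q,R}

P1 drop B (C beats it: P:9>8 Q:6>5 R:5>4)
P2 drop P (Q beats it: A:11>7 C:6>0)
P1→{A,C} P2→{Q,R}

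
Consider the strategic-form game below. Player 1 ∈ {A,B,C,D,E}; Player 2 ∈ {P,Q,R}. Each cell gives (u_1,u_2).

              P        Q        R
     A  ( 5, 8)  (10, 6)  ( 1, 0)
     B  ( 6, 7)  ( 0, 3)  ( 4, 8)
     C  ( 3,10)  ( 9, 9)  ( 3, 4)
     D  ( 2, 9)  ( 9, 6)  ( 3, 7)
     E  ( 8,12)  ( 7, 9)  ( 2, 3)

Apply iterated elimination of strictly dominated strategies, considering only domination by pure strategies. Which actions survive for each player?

P2 drop Q (P beats it: A:8>6 B:7>3 C:10>9 D:9>6 E:12>9)
P1 drop A (B beats it: P:6>5 R:4>1)
P1 drop C (B beats it: P:6>3 R:4>3)
P1 drop D (B beats it: P:6>2 R:4>3)
P1→{B,E} P2→{P,R}

IESDS → P1:{B,E} P2:{P,R}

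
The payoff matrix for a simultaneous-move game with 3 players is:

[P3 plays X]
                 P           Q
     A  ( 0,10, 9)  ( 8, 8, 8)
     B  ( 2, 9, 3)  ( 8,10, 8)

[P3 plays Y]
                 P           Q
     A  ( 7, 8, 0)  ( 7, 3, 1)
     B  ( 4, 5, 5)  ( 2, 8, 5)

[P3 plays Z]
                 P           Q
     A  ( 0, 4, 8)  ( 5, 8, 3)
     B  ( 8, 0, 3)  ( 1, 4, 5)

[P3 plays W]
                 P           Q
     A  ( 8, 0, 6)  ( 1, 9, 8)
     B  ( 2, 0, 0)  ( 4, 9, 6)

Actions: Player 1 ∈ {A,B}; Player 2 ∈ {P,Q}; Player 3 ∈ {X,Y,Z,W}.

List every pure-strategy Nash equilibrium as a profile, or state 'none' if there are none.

Nash profiles: (B,Q,X)

(A,P,X): not NE [P1→B gives 2>0]
(A,P,Y): not NE [P3→X gives 9>0]
(A,P,Z): not NE [P1→B gives 8>0; P2→Q gives 8>4; P3→X gives 9>8]
(A,P,W): not NE [P2→Q gives 9>0; P3→X gives 9>6]
(A,Q,X): not NE [P2→P gives 10>8]
(A,Q,Y): not NE [P2→P gives 8>3; P3→W gives 8>1]
(A,Q,Z): not NE [P3→W gives 8>3]
(A,Q,W): not NE [P1→B gives 4>1]
(B,P,X): not NE [P2→Q gives 10>9; P3→Y gives 5>3]
(B,P,Y): not NE [P1→A gives 7>4; P2→Q gives 8>5]
(B,P,Z): not NE [P2→Q gives 4>0; P3→Y gives 5>3]
(B,P,W): not NE [P1→A gives 8>2; P2→Q gives 9>0; P3→Y gives 5>0]
(B,Q,X): NE
(B,Q,Y): not NE [P1→A gives 7>2; P3→X gives 8>5]
(B,Q,Z): not NE [P1→A gives 5>1; P3→X gives 8>5]
(B,Q,W): not NE [P3→X gives 8>6]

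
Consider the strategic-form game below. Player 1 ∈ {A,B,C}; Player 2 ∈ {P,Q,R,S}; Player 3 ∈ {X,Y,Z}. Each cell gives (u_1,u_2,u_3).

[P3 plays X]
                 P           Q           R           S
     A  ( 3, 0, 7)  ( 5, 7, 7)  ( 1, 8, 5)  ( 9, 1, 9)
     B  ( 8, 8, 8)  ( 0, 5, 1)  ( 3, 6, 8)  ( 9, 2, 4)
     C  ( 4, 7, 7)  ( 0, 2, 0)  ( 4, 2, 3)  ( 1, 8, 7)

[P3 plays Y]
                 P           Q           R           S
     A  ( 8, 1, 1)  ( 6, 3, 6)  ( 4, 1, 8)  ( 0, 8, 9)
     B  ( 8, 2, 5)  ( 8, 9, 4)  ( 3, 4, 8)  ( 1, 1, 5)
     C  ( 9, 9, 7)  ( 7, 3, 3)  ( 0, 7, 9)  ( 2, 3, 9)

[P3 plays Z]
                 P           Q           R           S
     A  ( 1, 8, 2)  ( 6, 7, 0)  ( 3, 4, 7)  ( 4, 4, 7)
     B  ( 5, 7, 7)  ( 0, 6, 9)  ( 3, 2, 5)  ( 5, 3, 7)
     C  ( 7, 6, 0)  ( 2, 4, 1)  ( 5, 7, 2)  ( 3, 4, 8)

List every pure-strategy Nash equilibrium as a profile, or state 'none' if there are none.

PSNE = {(B,P,X), (C,P,Y)}

(A,P,X): not NE [P1→B gives 8>3; P2→R gives 8>0]
(A,P,Y): not NE [P1→C gives 9>8; P2→S gives 8>1; P3→X gives 7>1]
(A,P,Z): not NE [P1→C gives 7>1; P3→X gives 7>2]
(A,Q,X): not NE [P2→R gives 8>7]
(A,Q,Y): not NE [P1→B gives 8>6; P2→S gives 8>3; P3→X gives 7>6]
(A,Q,Z): not NE [P2→P gives 8>7; P3→X gives 7>0]
(A,R,X): not NE [P1→C gives 4>1; P3→Y gives 8>5]
(A,R,Y): not NE [P2→S gives 8>1]
(A,R,Z): not NE [P1→C gives 5>3; P2→P gives 8>4; P3→Y gives 8>7]
(A,S,X): not NE [P2→R gives 8>1]
(A,S,Y): not NE [P1→C gives 2>0]
(A,S,Z): not NE [P1→B gives 5>4; P2→P gives 8>4; P3→Y gives 9>7]
(B,P,X): NE
(B,P,Y): not NE [P1→C gives 9>8; P2→Q gives 9>2; P3→X gives 8>5]
(B,P,Z): not NE [P1→C gives 7>5; P3→X gives 8>7]
(B,Q,X): not NE [P1→A gives 5>0; P2→P gives 8>5; P3→Z gives 9>1]
(B,Q,Y): not NE [P3→Z gives 9>4]
(B,Q,Z): not NE [P1→A gives 6>0; P2→P gives 7>6]
(B,R,X): not NE [P1→C gives 4>3; P2→P gives 8>6]
(B,R,Y): not NE [P1→A gives 4>3; P2→Q gives 9>4]
(B,R,Z): not NE [P1→C gives 5>3; P2→P gives 7>2; P3→Y gives 8>5]
(B,S,X): not NE [P2→P gives 8>2; P3→Z gives 7>4]
(B,S,Y): not NE [P1→C gives 2>1; P2→Q gives 9>1; P3→Z gives 7>5]
(B,S,Z): not NE [P2→P gives 7>3]
(C,P,X): not NE [P1→B gives 8>4; P2→S gives 8>7]
(C,P,Y): NE
(C,P,Z): not NE [P2→R gives 7>6; P3→Y gives 7>0]
(C,Q,X): not NE [P1→A gives 5>0; P2→S gives 8>2; P3→Y gives 3>0]
(C,Q,Y): not NE [P1→B gives 8>7; P2→P gives 9>3]
(C,Q,Z): not NE [P1→A gives 6>2; P2→R gives 7>4; P3→Y gives 3>1]
(C,R,X): not NE [P2→S gives 8>2; P3→Y gives 9>3]
(C,R,Y): not NE [P1→A gives 4>0; P2→P gives 9>7]
(C,R,Z): not NE [P3→Y gives 9>2]
(C,S,X): not NE [P1→B gives 9>1; P3→Y gives 9>7]
(C,S,Y): not NE [P2→P gives 9>3]
(C,S,Z): not NE [P1→B gives 5>3; P2→R gives 7>4; P3→Y gives 9>8]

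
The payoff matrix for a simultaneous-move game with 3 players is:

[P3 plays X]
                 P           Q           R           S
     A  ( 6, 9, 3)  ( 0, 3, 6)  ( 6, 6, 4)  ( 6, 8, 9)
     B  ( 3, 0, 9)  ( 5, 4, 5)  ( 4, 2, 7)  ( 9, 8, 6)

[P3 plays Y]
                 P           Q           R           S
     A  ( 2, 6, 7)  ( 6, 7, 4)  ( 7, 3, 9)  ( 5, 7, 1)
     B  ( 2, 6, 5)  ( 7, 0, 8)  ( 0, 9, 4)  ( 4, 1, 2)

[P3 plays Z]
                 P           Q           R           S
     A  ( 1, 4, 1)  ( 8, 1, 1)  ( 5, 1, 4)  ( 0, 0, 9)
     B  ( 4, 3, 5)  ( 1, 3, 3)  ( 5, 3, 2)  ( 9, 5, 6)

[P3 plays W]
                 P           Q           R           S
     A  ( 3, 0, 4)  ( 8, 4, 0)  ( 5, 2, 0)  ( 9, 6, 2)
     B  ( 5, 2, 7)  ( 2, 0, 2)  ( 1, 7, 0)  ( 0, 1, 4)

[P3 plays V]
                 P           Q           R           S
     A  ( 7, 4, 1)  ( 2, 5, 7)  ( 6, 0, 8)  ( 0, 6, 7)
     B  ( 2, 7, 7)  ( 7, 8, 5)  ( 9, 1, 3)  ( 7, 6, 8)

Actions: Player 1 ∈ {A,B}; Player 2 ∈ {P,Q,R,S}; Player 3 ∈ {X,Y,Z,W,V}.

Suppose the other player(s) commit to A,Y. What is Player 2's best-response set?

argmax u_2 = {Q,S}

u_2(P vs A,Y) = 6
u_2(Q vs A,Y) = 7
u_2(R vs A,Y) = 3
u_2(S vs A,Y) = 7
max payoff 7 at {Q,S}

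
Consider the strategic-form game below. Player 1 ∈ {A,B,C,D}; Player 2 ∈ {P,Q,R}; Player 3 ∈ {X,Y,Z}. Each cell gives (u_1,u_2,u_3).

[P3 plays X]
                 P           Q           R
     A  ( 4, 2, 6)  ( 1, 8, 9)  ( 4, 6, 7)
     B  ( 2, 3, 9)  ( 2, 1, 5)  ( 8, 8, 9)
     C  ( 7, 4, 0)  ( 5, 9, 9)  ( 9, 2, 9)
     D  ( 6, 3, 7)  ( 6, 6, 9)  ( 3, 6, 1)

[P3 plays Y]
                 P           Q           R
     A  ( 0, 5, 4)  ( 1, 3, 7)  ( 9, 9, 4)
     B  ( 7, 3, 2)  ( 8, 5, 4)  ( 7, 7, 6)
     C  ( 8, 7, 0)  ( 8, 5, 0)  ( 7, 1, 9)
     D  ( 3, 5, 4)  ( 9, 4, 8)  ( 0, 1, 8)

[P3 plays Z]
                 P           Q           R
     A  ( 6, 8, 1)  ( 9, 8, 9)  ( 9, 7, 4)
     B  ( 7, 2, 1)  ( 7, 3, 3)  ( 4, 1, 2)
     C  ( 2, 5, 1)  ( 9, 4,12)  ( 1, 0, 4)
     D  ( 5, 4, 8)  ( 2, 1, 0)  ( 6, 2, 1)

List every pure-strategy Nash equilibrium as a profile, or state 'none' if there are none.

(A,P,X): not NE [P1→C gives 7>4; P2→Q gives 8>2]
(A,P,Y): not NE [P1→C gives 8>0; P2→R gives 9>5; P3→X gives 6>4]
(A,P,Z): not NE [P1→B gives 7>6; P3→X gives 6>1]
(A,Q,X): not NE [P1→D gives 6>1]
(A,Q,Y): not NE [P1→D gives 9>1; P2→R gives 9>3; P3→Z gives 9>7]
(A,Q,Z): NE
(A,R,X): not NE [P1→C gives 9>4; P2→Q gives 8>6]
(A,R,Y): not NE [P3→X gives 7>4]
(A,R,Z): not NE [P2→Q gives 8>7; P3→X gives 7>4]
(B,P,X): not NE [P1→C gives 7>2; P2→R gives 8>3]
(B,P,Y): not NE [P1→C gives 8>7; P2→R gives 7>3; P3→X gives 9>2]
(B,P,Z): not NE [P2→Q gives 3>2; P3→X gives 9>1]
(B,Q,X): not NE [P1→D gives 6>2; P2→R gives 8>1]
(B,Q,Y): not NE [P1→D gives 9>8; P2→R gives 7>5; P3→X gives 5>4]
(B,Q,Z): not NE [P1→C gives 9>7; P3→X gives 5>3]
(B,R,X): not NE [P1→C gives 9>8]
(B,R,Y): not NE [P1→A gives 9>7; P3→X gives 9>6]
(B,R,Z): not NE [P1→A gives 9>4; P2→Q gives 3>1; P3→X gives 9>2]
(C,P,X): not NE [P2→Q gives 9>4; P3→Z gives 1>0]
(C,P,Y): not NE [P3→Z gives 1>0]
(C,P,Z): not NE [P1→B gives 7>2]
(C,Q,X): not NE [P1→D gives 6>5; P3→Z gives 12>9]
(C,Q,Y): not NE [P1→D gives 9>8; P2→P gives 7>5; P3→Z gives 12>0]
(C,Q,Z): not NE [P2→P gives 5>4]
(C,R,X): not NE [P2→Q gives 9>2]
(C,R,Y): not NE [P1→A gives 9>7; P2→P gives 7>1]
(C,R,Z): not NE [P1→A gives 9>1; P2→P gives 5>0; P3→Y gives 9>4]
(D,P,X): not NE [P1→C gives 7>6; P2→R gives 6>3; P3→Z gives 8>7]
(D,P,Y): not NE [P1→C gives 8>3; P3→Z gives 8>4]
(D,P,Z): not NE [P1→B gives 7>5]
(D,Q,X): NE
(D,Q,Y): not NE [P2→P gives 5>4; P3→X gives 9>8]
(D,Q,Z): not NE [P1→C gives 9>2; P2→P gives 4>1; P3→X gives 9>0]
(D,R,X): not NE [P1→C gives 9>3; P3→Y gives 8>1]
(D,R,Y): not NE [P1→A gives 9>0; P2→P gives 5>1]
(D,R,Z): not NE [P1→A gives 9>6; P2→P gives 4>2; P3→Y gives 8>1]

NE set: (A,Q,Z), (D,Q,X)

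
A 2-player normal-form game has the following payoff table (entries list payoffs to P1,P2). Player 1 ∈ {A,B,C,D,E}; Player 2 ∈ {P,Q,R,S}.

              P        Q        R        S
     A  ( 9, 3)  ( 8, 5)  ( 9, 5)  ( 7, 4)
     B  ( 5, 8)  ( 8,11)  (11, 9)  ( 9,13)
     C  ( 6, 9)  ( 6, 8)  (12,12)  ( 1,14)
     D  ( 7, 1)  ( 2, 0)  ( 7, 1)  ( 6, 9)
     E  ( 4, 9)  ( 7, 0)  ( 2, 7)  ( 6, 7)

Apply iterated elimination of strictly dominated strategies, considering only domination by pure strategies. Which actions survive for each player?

P1 drop D (A beats it: P:9>7 Q:8>2 R:9>7 S:7>6)
P1 drop E (A beats it: P:9>4 Q:8>7 R:9>2 S:7>6)
P2 drop P (R beats it: A:5>3 B:9>8 C:12>9)
P1→{A,B,C} P2→{Q,R,S}

Remaining: P1:{A,B,C} P2:{Q,R,S}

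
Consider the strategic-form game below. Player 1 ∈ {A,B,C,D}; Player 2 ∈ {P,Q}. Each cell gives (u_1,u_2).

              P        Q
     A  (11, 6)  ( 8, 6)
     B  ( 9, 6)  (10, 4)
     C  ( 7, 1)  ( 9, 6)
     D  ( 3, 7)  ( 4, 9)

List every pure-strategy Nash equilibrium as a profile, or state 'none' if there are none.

PSNE = {(A,P)}

(A,P): NE
(A,Q): not NE [P1→B gives 10>8]
(B,P): not NE [P1→A gives 11>9]
(B,Q): not NE [P2→P gives 6>4]
(C,P): not NE [P1→A gives 11>7; P2→Q gives 6>1]
(C,Q): not NE [P1→B gives 10>9]
(D,P): not NE [P1→A gives 11>3; P2→Q gives 9>7]
(D,Q): not NE [P1→B gives 10>4]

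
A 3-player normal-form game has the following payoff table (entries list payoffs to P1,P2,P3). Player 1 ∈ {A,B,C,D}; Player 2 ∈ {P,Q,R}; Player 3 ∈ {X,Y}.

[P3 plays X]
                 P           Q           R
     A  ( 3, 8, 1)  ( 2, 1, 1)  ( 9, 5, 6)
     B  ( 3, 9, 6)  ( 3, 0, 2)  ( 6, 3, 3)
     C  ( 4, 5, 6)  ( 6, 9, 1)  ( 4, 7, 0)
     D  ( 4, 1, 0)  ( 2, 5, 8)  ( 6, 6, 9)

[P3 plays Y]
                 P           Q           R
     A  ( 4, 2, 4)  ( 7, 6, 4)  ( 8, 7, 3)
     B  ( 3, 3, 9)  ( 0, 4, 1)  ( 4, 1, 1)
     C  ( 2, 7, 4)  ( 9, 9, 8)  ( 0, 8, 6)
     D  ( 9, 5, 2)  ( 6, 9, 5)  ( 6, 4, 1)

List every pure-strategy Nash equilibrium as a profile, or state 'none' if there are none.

(A,P,X): not NE [P1→D gives 4>3; P3→Y gives 4>1]
(A,P,Y): not NE [P1→D gives 9>4; P2→R gives 7>2]
(A,Q,X): not NE [P1→C gives 6>2; P2→P gives 8>1; P3→Y gives 4>1]
(A,Q,Y): not NE [P1→C gives 9>7; P2→R gives 7>6]
(A,R,X): not NE [P2→P gives 8>5]
(A,R,Y): not NE [P3→X gives 6>3]
(B,P,X): not NE [P1→D gives 4>3; P3→Y gives 9>6]
(B,P,Y): not NE [P1→D gives 9>3; P2→Q gives 4>3]
(B,Q,X): not NE [P1→C gives 6>3; P2→P gives 9>0]
(B,Q,Y): not NE [P1→C gives 9>0; P3→X gives 2>1]
(B,R,X): not NE [P1→A gives 9>6; P2→P gives 9>3]
(B,R,Y): not NE [P1→A gives 8>4; P2→Q gives 4>1; P3→X gives 3>1]
(C,P,X): not NE [P2→Q gives 9>5]
(C,P,Y): not NE [P1→D gives 9>2; P2→Q gives 9>7; P3→X gives 6>4]
(C,Q,X): not NE [P3→Y gives 8>1]
(C,Q,Y): NE
(C,R,X): not NE [P1→A gives 9>4; P2→Q gives 9>7; P3→Y gives 6>0]
(C,R,Y): not NE [P1→A gives 8>0; P2→Q gives 9>8]
(D,P,X): not NE [P2→R gives 6>1; P3→Y gives 2>0]
(D,P,Y): not NE [P2→Q gives 9>5]
(D,Q,X): not NE [P1→C gives 6>2; P2→R gives 6>5]
(D,Q,Y): not NE [P1→C gives 9>6; P3→X gives 8>5]
(D,R,X): not NE [P1→A gives 9>6]
(D,R,Y): not NE [P1→A gives 8>6; P2→Q gives 9>4; P3→X gives 9>1]

PSNE = {(C,Q,Y)}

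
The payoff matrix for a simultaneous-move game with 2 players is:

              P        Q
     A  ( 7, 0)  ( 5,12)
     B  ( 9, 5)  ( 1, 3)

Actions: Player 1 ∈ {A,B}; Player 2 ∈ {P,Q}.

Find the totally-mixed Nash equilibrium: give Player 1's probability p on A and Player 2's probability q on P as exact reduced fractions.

P1 indiff ⇒ q·7+(1-q)·5 = q·9+(1-q)·1 ⇒ q(-2) = (1-q)(-4) ⇒ q = 2/3
P2 indiff ⇒ p·0+(1-p)·5 = p·12+(1-p)·3 ⇒ p(-12) = (1-p)(-2) ⇒ p = 1/7

p=1/7, q=2/3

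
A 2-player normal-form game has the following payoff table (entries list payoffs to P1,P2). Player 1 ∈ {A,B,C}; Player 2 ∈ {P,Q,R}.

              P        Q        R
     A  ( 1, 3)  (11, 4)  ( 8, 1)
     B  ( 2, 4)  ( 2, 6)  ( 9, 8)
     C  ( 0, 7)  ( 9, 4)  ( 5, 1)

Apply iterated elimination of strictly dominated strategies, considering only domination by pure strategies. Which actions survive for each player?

P1 drop C (A beats it: P:1>0 Q:11>9 R:8>5)
P2 drop P (Q beats it: A:4>3 B:6>4)
P1→{A,B} P2→{Q,R}

IESDS → P1:{A,B} P2:{Q,R}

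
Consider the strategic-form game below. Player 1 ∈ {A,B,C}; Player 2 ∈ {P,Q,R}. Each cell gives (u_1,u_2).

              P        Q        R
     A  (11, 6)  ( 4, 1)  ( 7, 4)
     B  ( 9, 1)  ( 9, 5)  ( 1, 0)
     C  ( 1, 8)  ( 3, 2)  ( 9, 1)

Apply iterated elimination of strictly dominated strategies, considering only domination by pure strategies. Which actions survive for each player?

IESDS → P1:{A,B} P2:{P,Q}

P2 drop R (P beats it: A:6>4 B:1>0 C:8>1)
P1 drop C (A beats it: P:11>1 Q:4>3)
P1→{A,B} P2→{P,Q}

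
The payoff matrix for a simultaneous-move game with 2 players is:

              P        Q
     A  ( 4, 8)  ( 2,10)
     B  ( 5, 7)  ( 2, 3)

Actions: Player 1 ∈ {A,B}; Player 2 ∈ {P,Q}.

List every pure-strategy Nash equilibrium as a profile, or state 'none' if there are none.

PSNE = {(A,Q), (B,P)}

(A,P): not NE [P1→B gives 5>4; P2→Q gives 10>8]
(A,Q): NE
(B,P): NE
(B,Q): not NE [P2→P gives 7>3]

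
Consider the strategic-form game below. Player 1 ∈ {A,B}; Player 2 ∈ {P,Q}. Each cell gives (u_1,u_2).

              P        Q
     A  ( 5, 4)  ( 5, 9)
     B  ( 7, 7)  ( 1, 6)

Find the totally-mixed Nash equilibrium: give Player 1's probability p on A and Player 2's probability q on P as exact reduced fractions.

P1 indiff ⇒ q·5+(1-q)·5 = q·7+(1-q)·1 ⇒ q(-2) = (1-q)(-4) ⇒ q = 2/3
P2 indiff ⇒ p·4+(1-p)·7 = p·9+(1-p)·6 ⇒ p(-5) = (1-p)(-1) ⇒ p = 1/6

P1 mixes 1/6 on A; P2 mixes 2/3 on P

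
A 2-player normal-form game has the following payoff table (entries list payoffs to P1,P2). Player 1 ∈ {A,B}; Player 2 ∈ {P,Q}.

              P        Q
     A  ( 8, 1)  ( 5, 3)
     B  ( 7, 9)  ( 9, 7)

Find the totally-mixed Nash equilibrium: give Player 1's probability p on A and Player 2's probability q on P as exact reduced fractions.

P1 indiff ⇒ q·8+(1-q)·5 = q·7+(1-q)·9 ⇒ q(1) = (1-q)(4) ⇒ q = 4/5
P2 indiff ⇒ p·1+(1-p)·9 = p·3+(1-p)·7 ⇒ p(-2) = (1-p)(-2) ⇒ p = 1/2

(p,q) = (1/2, 4/5)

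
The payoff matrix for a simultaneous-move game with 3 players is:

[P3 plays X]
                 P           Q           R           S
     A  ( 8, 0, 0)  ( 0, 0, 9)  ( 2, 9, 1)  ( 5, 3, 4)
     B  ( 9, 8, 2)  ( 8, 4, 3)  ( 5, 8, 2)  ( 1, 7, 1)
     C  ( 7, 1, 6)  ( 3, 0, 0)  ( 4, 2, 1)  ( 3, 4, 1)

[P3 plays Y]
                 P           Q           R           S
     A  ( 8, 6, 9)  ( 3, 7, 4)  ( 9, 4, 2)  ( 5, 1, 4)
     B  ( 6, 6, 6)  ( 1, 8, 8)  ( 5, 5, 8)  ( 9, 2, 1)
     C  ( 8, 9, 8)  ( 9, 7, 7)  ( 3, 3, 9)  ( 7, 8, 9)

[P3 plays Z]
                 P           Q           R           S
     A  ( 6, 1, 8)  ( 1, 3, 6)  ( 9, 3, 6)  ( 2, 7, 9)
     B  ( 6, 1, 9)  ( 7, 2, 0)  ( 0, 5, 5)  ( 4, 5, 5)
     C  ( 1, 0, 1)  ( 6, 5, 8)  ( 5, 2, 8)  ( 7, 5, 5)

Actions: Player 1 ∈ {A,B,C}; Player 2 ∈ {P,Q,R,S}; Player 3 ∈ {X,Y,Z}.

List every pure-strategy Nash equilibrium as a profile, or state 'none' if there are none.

(A,P,X): not NE [P1→B gives 9>8; P2→R gives 9>0; P3→Y gives 9>0]
(A,P,Y): not NE [P2→Q gives 7>6]
(A,P,Z): not NE [P2→S gives 7>1; P3→Y gives 9>8]
(A,Q,X): not NE [P1→B gives 8>0; P2→R gives 9>0]
(A,Q,Y): not NE [P1→C gives 9>3; P3→X gives 9>4]
(A,Q,Z): not NE [P1→B gives 7>1; P2→S gives 7>3; P3→X gives 9>6]
(A,R,X): not NE [P1→B gives 5>2; P3→Z gives 6>1]
(A,R,Y): not NE [P2→Q gives 7>4; P3→Z gives 6>2]
(A,R,Z): not NE [P2→S gives 7>3]
(A,S,X): not NE [P2→R gives 9>3; P3→Z gives 9>4]
(A,S,Y): not NE [P1→B gives 9>5; P2→Q gives 7>1; P3→Z gives 9>4]
(A,S,Z): not NE [P1→C gives 7>2]
(B,P,X): not NE [P3→Z gives 9>2]
(B,P,Y): not NE [P1→C gives 8>6; P2→Q gives 8>6; P3→Z gives 9>6]
(B,P,Z): not NE [P2→S gives 5>1]
(B,Q,X): not NE [P2→R gives 8>4; P3→Y gives 8>3]
(B,Q,Y): not NE [P1→C gives 9>1]
(B,Q,Z): not NE [P2→S gives 5>2; P3→Y gives 8>0]
(B,R,X): not NE [P3→Y gives 8>2]
(B,R,Y): not NE [P1→A gives 9>5; P2→Q gives 8>5]
(B,R,Z): not NE [P1→A gives 9>0; P3→Y gives 8>5]
(B,S,X): not NE [P1→A gives 5>1; P2→R gives 8>7; P3→Z gives 5>1]
(B,S,Y): not NE [P2→Q gives 8>2; P3→Z gives 5>1]
(B,S,Z): not NE [P1→C gives 7>4]
(C,P,X): not NE [P1→B gives 9>7; P2→S gives 4>1; P3→Y gives 8>6]
(C,P,Y): NE
(C,P,Z): not NE [P1→B gives 6>1; P2→S gives 5>0; P3→Y gives 8>1]
(C,Q,X): not NE [P1→B gives 8>3; P2→S gives 4>0; P3→Z gives 8>0]
(C,Q,Y): not NE [P2→P gives 9>7; P3→Z gives 8>7]
(C,Q,Z): not NE [P1→B gives 7>6]
(C,R,X): not NE [P1→B gives 5>4; P2→S gives 4>2; P3→Y gives 9>1]
(C,R,Y): not NE [P1→A gives 9>3; P2→P gives 9>3]
(C,R,Z): not NE [P1→A gives 9>5; P2→S gives 5>2; P3→Y gives 9>8]
(C,S,X): not NE [P1→A gives 5>3; P3→Y gives 9>1]
(C,S,Y): not NE [P1→B gives 9>7; P2→P gives 9>8]
(C,S,Z): not NE [P3→Y gives 9>5]

NE set: (C,P,Y)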